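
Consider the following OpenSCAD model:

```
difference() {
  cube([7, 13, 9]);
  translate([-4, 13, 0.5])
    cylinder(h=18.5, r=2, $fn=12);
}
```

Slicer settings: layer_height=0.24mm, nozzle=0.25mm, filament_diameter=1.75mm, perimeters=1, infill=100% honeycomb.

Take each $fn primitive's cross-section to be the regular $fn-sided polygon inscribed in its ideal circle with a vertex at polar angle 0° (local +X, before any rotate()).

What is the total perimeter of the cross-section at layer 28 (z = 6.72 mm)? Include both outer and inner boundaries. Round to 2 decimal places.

40.00 mm

At z = 6.72 mm: the cube is present — its section is the full 7×13 rectangle (perimeter 40.00 mm); the r=2 cylinder at (-4, 13) gives a regular 12-gon of circumradius 2 (constant along its height) (perimeter = 2·12·2.000·sin(180°/12) = 12.42 mm); After the difference (first − rest): starting from the 7×13 cube, the r=2 cylinder at (-4, 13) misses the remaining region (no effect) — boundary = 40.00 mm. Overall, the cross-section is a single solid region. Total boundary length (outer) = 40.00 mm.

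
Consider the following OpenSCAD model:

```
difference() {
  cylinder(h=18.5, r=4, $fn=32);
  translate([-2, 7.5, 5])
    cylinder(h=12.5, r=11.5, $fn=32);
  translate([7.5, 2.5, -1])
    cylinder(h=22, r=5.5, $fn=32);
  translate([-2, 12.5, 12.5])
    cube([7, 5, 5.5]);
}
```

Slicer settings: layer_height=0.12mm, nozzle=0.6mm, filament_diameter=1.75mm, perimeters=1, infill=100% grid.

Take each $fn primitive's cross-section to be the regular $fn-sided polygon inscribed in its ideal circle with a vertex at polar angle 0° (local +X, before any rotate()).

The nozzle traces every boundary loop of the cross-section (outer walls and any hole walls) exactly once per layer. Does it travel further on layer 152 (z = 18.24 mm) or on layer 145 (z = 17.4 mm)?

Layer 152 (z = 18.24): the r=4 cylinder contributes a regular 32-gon of circumradius 4 (perimeter = 2·32·4.000·sin(180°/32) = 25.09 mm); the cylinder at (-2, 7.5) is absent (z outside [5, 17.5]); the cylinder at (7.5, 2.5): section is a regular 32-gon, circumradius r=5.5 (perimeter = 2·32·5.500·sin(180°/32) = 34.50 mm); the cube at (-2, 12.5) does not reach this height (z outside [12.5, 18]); Subtracting the remaining from the first: starting from the r=4 cylinder, the r=5.5 cylinder at (7.5, 2.5) partially overlaps it — only the 5.44 mm² overlap (of its 94.42 mm²) is removed, clipping the outline — boundary = 24.86 mm. So its perimeter = 24.86 mm. Layer 145 (z = 17.4): the cylinder: section is a regular 32-gon, circumradius r=4 (perimeter = 2·32·4.000·sin(180°/32) = 25.09 mm); the cylinder at (-2, 7.5): section is a regular 32-gon, circumradius r=11.5 (perimeter = 2·32·11.500·sin(180°/32) = 72.14 mm); the r=5.5 cylinder at (7.5, 2.5) contributes a regular 32-gon of circumradius 5.5 (perimeter = 2·32·5.500·sin(180°/32) = 34.50 mm); the cube at (-2, 12.5) (footprint 7×5) is included at this height (perimeter 24.00 mm); After the difference (first − rest): starting from the r=4 cylinder, the r=11.5 cylinder at (-2, 7.5) partially overlaps it — only the 49.25 mm² overlap (of its 412.81 mm²) is removed, clipping the outline; the r=5.5 cylinder at (7.5, 2.5) misses the remaining region (no effect); the 7×5 cube at (-2, 12.5) misses the remaining region (no effect) — boundary = 7.34 mm. So its perimeter = 7.34 mm. Layer 152 is larger (24.86 vs 7.34 mm).

layer 152 (z = 18.24 mm)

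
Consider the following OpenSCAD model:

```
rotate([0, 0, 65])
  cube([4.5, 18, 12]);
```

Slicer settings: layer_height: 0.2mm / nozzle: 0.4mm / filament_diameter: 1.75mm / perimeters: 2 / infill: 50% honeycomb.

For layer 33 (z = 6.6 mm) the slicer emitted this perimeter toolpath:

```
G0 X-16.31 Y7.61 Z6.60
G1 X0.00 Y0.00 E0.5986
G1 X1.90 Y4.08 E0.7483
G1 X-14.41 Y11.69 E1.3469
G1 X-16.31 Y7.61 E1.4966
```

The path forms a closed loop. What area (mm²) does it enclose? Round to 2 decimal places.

Apply the shoelace formula to the sequence of (X, Y) vertices; enclosed area = 81.00 mm².

81.00 mm²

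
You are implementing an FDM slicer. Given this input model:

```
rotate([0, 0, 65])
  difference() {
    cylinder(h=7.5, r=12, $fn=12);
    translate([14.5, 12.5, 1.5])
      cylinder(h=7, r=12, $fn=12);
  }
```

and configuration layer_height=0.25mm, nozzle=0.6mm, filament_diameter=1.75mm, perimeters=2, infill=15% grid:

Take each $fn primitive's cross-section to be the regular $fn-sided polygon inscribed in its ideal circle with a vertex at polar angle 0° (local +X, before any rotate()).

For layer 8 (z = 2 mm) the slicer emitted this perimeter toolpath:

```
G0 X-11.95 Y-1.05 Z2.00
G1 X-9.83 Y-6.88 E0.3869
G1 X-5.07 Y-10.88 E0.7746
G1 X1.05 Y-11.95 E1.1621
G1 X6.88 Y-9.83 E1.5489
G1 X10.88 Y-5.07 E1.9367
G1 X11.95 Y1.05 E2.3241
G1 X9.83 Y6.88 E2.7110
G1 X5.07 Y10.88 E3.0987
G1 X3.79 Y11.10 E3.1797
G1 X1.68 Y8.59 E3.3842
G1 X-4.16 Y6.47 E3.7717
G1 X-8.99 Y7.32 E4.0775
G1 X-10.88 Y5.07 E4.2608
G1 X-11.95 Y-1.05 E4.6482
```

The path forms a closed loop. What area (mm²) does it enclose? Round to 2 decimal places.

392.63 mm²

Apply the shoelace formula to the sequence of (X, Y) vertices; enclosed area = 392.63 mm².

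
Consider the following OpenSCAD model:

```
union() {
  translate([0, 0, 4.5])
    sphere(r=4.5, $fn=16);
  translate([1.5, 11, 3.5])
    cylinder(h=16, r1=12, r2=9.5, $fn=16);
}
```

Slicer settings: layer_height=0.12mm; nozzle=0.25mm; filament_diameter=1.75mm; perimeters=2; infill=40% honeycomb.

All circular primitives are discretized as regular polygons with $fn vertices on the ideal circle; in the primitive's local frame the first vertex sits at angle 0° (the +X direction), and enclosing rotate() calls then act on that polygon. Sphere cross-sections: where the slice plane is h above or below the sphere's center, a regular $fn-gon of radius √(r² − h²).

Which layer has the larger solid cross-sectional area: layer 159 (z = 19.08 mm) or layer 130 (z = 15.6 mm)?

layer 130 (z = 15.6 mm)

Layer 159 (z = 19.08): the sphere does not reach this height (|z−center|=14.580 > r=4.5); the cone at (1.5, 11) (r1=12→r2=9.5) has section circumradius 9.566 here — a regular 16-gon (area = (16/2)·9.566²·sin(360°/16) = 280.13 mm²); Merging all regions: only the cone at (1.5, 11) is present, so the union is just that shape — area = 280.13 mm². So its area = 280.13 mm². Layer 130 (z = 15.6): the sphere does not reach this height (|z−center|=11.100 > r=4.5); the cone at (1.5, 11) contributes a regular 16-gon of circumradius 10.109 (interpolated between r1=12 and r2=9.5 at t=0.756) (area = (16/2)·10.109²·sin(360°/16) = 312.88 mm²); Merging all regions: only the cone at (1.5, 11) is present, so the union is just that shape — area = 312.88 mm². So its area = 312.88 mm². Layer 130 is larger (312.88 vs 280.13 mm²).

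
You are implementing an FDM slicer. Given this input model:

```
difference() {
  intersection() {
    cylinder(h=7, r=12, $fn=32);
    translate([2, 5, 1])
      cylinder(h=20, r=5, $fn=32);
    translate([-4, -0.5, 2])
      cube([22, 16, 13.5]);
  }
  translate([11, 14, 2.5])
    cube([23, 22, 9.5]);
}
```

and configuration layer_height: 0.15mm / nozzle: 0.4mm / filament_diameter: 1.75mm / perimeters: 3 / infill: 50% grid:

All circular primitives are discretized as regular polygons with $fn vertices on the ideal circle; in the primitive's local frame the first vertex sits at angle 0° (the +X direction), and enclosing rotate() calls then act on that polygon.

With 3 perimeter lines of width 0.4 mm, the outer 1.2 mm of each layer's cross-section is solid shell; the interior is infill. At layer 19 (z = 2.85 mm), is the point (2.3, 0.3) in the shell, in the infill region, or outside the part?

shell

At z = 2.85 mm: the cylinder: section is a regular 32-gon, circumradius r=12; the r=5 cylinder at (2, 5) contributes a regular 32-gon of circumradius 5; the 22×16 cube at (-4, -0.5) contributes its full rectangle; Keeping only the common overlap: the r=5 cylinder at (2, 5) lies inside the r=12 cylinder, so the common part is the r=5 cylinder at (2, 5) itself; the running intersection lies inside the 22×16 cube at (-4, -0.5), so it is kept whole — 1 connected region; the 23×22 cube at (11, 14) contributes its full rectangle; After the difference (first − rest): starting from that combined region, the 23×22 cube at (11, 14) misses the remaining region (no effect) — 1 connected region. Overall, the cross-section is a single solid region. The nearest boundary edge runs (2.98, 0.10)→(2.00, 0.00); distance from the point to it = 0.27 mm. The point is inside the cross-section, 0.27 mm from the nearest boundary — within the 1.2 mm shell band (3 × 0.4).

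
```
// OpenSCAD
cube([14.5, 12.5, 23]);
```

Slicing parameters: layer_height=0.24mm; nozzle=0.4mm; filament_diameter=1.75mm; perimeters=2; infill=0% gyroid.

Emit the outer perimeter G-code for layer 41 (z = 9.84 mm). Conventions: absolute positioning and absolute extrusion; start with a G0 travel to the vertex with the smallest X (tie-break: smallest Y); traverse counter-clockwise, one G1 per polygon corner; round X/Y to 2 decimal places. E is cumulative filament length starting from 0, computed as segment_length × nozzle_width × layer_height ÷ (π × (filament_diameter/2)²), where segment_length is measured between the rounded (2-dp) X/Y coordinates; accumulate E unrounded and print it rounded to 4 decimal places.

G0 X0.00 Y0.00 Z9.84
G1 X14.50 Y0.00 E0.5787
G1 X14.50 Y12.50 E1.0776
G1 X0.00 Y12.50 E1.6564
G1 X0.00 Y0.00 E2.1553

At z = 9.84 mm: the 14.5×12.5 cube contributes its full rectangle. The outline is a single polygon with 4 vertices. Extrusion per mm of travel: 0.4 × 0.24 / (π × 0.875²) = 0.039912. Accumulating E over each segment gives final E = 2.1553.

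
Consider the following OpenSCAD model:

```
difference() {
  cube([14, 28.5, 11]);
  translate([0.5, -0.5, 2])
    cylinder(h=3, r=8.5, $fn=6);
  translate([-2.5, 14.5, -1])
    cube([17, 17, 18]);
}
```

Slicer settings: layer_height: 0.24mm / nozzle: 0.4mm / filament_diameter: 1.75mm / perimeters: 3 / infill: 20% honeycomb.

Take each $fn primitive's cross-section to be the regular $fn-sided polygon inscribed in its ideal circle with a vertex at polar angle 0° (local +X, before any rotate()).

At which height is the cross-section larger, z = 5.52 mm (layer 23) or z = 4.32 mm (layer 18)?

Layer 23 (z = 5.52): the cube (footprint 14×28.5) is included at this height (area 399.00 mm²); the cylinder at (0.5, -0.5) is absent (z outside [2, 5]); the cube at (-2.5, 14.5) (footprint 17×17) is included at this height (area 289.00 mm²); After the difference (first − rest): starting from the 14×28.5 cube (399.00 mm²), the 17×17 cube at (-2.5, 14.5) partially overlaps it — only the 196.00 mm² overlap (of its 289.00 mm²) is removed, clipping the outline — area = 203.00 mm². So its area = 203.00 mm². Layer 18 (z = 4.32): the cube is present — its section is the full 14×28.5 rectangle (area 399.00 mm²); the r=8.5 cylinder at (0.5, -0.5) gives a regular 6-gon of circumradius 8.5 (constant along its height) (area = (6/2)·8.500²·sin(360°/6) = 187.71 mm²); the 17×17 cube at (-2.5, 14.5) contributes its full rectangle (area 289.00 mm²); Subtracting the remaining from the first: starting from the 14×28.5 cube (399.00 mm²), the r=8.5 cylinder at (0.5, -0.5) partially overlaps it — only the 46.18 mm² overlap (of its 187.71 mm²) is removed, clipping the outline; the 17×17 cube at (-2.5, 14.5) partially overlaps it — only the 196.00 mm² overlap (of its 289.00 mm²) is removed, clipping the outline — area = 156.82 mm². So its area = 156.82 mm². Layer 23 is larger (203.00 vs 156.82 mm²).

layer 23 (z = 5.52 mm)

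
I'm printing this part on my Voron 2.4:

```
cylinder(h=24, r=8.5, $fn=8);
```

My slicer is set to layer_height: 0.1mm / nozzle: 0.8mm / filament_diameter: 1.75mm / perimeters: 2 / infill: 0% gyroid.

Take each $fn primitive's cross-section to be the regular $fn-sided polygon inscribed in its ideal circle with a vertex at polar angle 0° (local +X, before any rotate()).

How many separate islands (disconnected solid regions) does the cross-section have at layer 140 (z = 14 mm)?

1

At z = 14 mm: the cylinder: section is a regular 8-gon, circumradius r=8.5. Overall, the cross-section is a single solid region. Island count = 1.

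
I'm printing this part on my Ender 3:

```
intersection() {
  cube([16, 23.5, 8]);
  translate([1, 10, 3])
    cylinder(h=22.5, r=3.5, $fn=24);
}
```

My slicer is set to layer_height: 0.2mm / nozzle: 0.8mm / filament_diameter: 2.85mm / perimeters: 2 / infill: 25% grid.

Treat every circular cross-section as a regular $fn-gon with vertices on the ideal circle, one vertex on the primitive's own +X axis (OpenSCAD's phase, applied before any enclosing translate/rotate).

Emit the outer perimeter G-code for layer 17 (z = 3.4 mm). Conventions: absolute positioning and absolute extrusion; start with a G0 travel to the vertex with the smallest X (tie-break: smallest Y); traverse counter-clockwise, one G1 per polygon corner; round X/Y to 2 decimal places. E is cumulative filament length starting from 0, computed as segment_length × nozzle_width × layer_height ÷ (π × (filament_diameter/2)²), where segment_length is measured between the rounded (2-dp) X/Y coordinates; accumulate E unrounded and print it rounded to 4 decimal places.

G0 X0.00 Y6.66 Z3.40
G1 X0.09 Y6.62 E0.0025
G1 X1.00 Y6.50 E0.0255
G1 X1.91 Y6.62 E0.0485
G1 X2.75 Y6.97 E0.0713
G1 X3.47 Y7.53 E0.0942
G1 X4.03 Y8.25 E0.1171
G1 X4.38 Y9.09 E0.1399
G1 X4.50 Y10.00 E0.1629
G1 X4.38 Y10.91 E0.1860
G1 X4.03 Y11.75 E0.2088
G1 X3.47 Y12.47 E0.2317
G1 X2.75 Y13.03 E0.2545
G1 X1.91 Y13.38 E0.2774
G1 X1.00 Y13.50 E0.3004
G1 X0.09 Y13.38 E0.3234
G1 X0.00 Y13.34 E0.3259
G1 X0.00 Y6.66 E0.4934

At z = 3.4 mm: the 16×23.5 cube contributes its full rectangle; the r=3.5 cylinder at (1, 10) gives a regular 24-gon of circumradius 3.5 (constant along its height); Taking the intersection: the r=3.5 cylinder at (1, 10) partially overlaps the 16×23.5 cube; clipping to the common part keeps 25.89 mm² — 1 connected region. The outline is a single polygon with 17 vertices. Extrusion per mm of travel: 0.8 × 0.2 / (π × 1.425²) = 0.025081. Accumulating E over each segment gives final E = 0.4934.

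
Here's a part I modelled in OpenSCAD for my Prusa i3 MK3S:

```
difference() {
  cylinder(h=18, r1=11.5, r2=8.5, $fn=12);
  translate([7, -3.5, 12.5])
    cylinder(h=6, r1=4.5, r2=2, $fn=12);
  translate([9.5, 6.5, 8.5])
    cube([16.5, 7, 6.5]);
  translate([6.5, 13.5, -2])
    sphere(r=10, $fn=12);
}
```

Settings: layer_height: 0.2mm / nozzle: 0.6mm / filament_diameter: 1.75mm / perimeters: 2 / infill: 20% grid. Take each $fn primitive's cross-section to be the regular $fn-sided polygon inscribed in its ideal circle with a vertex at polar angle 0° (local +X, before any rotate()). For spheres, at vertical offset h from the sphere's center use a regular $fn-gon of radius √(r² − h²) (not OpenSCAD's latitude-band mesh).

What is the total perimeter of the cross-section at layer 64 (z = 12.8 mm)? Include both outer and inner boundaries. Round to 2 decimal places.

63.64 mm

At z = 12.8 mm: the cone: at t=0.711 of its height the radius interpolates to r₁+(r₂−r₁)t = 9.367, giving a regular 12-gon of that circumradius (perimeter = 2·12·9.367·sin(180°/12) = 58.18 mm); the cone at (7, -3.5): at t=0.050 of its height the radius interpolates to r₁+(r₂−r₁)t = 4.375, giving a regular 12-gon of that circumradius (perimeter = 2·12·4.375·sin(180°/12) = 27.18 mm); the cube at (9.5, 6.5) (footprint 16.5×7) is included at this height (perimeter 47.00 mm); the sphere at (6.5, 13.5) does not reach this height (|z−center|=14.800 > r=10); Taking the first minus the rest: starting from the cone, the cone at (7, -3.5) partially overlaps it — only the 37.07 mm² overlap (of its 57.42 mm²) is removed, clipping the outline; the 16.5×7 cube at (9.5, 6.5) misses the remaining region (no effect) — boundary = 63.64 mm. Overall, the cross-section is a single solid region. Total boundary length (outer) = 63.64 mm.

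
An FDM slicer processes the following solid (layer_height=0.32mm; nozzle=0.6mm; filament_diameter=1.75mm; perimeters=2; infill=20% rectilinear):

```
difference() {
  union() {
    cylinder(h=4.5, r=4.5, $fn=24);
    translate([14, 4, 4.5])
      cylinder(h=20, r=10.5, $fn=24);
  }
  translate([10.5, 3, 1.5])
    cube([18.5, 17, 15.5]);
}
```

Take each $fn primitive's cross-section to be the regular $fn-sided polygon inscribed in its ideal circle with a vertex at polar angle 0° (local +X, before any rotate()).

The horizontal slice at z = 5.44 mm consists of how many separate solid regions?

At z = 5.44 mm: the cylinder does not reach this height (z outside [0, 4.5]); the r=10.5 cylinder at (14, 4) contributes a regular 24-gon of circumradius 10.5; Taking the union: only the r=10.5 cylinder at (14, 4) is present, so the union is just that shape — 1 connected region; the 18.5×17 cube at (10.5, 3) contributes its full rectangle; Subtracting the remaining from the first: starting from the result so far, the 18.5×17 cube at (10.5, 3) partially overlaps it — only the 135.40 mm² overlap (of its 314.50 mm²) is removed, clipping the outline — 1 connected region. The result has 1 disconnected region.

1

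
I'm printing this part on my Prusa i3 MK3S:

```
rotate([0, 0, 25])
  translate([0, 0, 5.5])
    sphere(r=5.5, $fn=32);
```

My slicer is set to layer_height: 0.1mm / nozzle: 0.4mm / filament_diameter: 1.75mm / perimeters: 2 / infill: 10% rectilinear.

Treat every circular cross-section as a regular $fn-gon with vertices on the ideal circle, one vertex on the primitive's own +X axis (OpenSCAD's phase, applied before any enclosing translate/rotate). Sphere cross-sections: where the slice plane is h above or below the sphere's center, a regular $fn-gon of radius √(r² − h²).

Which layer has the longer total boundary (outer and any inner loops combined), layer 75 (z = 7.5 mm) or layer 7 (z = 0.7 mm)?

layer 75 (z = 7.5 mm)

Layer 75 (z = 7.5): the r=5.5 sphere contributes a regular 32-gon of circumradius √(5.5²−2²) = 5.123 (perimeter = 2·32·5.123·sin(180°/32) = 32.14 mm); (rotated 25° about Z; rotation is an isometry so areas/perimeters/island counts are preserved). So its perimeter = 32.14 mm. Layer 7 (z = 0.7): the r=5.5 sphere contributes a regular 32-gon of circumradius √(5.5²−4.8²) = 2.685 (perimeter = 2·32·2.685·sin(180°/32) = 16.84 mm); (rotated 25° about Z; rotation is an isometry so areas/perimeters/island counts are preserved). So its perimeter = 16.84 mm. Layer 75 is larger (32.14 vs 16.84 mm).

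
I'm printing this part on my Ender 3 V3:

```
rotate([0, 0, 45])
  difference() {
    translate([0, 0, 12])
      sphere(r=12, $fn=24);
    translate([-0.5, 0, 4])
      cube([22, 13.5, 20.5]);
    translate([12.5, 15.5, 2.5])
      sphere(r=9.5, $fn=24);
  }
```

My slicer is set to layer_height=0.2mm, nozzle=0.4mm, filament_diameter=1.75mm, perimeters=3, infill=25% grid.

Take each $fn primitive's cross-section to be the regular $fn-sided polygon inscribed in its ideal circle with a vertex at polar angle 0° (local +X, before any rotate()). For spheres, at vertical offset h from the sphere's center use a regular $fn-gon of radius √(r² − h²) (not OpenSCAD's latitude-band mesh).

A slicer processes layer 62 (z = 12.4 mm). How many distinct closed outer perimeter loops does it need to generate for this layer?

At z = 12.4 mm: the r=12 sphere contributes a regular 24-gon of circumradius √(12²−0.4²) = 11.993; the cube at (-0.5, 0) is present — its section is the full 22×13.5 rectangle; the sphere at (12.5, 15.5) is absent (|z−center|=9.900 > r=9.5); After the difference (first − rest): starting from the r=12 sphere, the 22×13.5 cube at (-0.5, 0) partially overlaps it — only the 117.67 mm² overlap (of its 297.00 mm²) is removed, clipping the outline — 1 connected region; (rotated 45° about Z; rotation is an isometry so areas/perimeters/island counts are preserved). The result has 1 disconnected region.

1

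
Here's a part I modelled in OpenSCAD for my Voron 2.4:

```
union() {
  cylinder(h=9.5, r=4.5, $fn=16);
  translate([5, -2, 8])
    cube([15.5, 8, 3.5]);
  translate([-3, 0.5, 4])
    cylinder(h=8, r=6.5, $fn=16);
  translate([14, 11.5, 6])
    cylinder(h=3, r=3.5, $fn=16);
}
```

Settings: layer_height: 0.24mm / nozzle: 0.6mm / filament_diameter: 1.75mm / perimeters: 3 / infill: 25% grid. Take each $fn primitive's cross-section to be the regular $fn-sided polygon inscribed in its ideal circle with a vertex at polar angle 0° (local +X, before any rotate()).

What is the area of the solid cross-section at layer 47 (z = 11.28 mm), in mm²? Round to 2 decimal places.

253.35 mm²

At z = 11.28 mm: the cylinder does not reach this height (z outside [0, 9.5]); the cube at (5, -2) (footprint 15.5×8) is included at this height (area 124.00 mm²); the r=6.5 cylinder at (-3, 0.5) contributes a regular 16-gon of circumradius 6.5 (area = (16/2)·6.500²·sin(360°/16) = 129.35 mm²); the cylinder at (14, 11.5) is not intersected at this z (z outside [6, 9]); Merging all regions: the 2 present regions are separate (no shared area or edge), so areas and boundary lengths simply add and each stays a separate island — area = 253.35 mm². Overall, the cross-section has 2 separate islands. Net area = 253.35 mm².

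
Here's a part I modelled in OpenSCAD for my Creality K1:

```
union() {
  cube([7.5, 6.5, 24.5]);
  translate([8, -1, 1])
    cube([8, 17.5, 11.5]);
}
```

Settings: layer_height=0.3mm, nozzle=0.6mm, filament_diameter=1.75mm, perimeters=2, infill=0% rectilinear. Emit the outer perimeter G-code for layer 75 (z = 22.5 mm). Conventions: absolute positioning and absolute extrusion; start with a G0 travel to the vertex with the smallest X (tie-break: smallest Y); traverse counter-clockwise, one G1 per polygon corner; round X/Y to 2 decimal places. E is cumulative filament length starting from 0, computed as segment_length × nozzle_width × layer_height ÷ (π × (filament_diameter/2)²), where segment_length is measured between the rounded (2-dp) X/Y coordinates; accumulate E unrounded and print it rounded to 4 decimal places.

G0 X0.00 Y0.00 Z22.50
G1 X7.50 Y0.00 E0.5613
G1 X7.50 Y6.50 E1.0477
G1 X0.00 Y6.50 E1.6090
G1 X0.00 Y0.00 E2.0954

At z = 22.5 mm: the cube is present — its section is the full 7.5×6.5 rectangle; the cube at (8, -1) is absent (z outside [1, 12.5]); Taking the union: only the 7.5×6.5 cube is present, so the union is just that shape — 1 connected region. The outline is a single polygon with 4 vertices. Extrusion per mm of travel: 0.6 × 0.3 / (π × 0.875²) = 0.074835. Accumulating E over each segment gives final E = 2.0954.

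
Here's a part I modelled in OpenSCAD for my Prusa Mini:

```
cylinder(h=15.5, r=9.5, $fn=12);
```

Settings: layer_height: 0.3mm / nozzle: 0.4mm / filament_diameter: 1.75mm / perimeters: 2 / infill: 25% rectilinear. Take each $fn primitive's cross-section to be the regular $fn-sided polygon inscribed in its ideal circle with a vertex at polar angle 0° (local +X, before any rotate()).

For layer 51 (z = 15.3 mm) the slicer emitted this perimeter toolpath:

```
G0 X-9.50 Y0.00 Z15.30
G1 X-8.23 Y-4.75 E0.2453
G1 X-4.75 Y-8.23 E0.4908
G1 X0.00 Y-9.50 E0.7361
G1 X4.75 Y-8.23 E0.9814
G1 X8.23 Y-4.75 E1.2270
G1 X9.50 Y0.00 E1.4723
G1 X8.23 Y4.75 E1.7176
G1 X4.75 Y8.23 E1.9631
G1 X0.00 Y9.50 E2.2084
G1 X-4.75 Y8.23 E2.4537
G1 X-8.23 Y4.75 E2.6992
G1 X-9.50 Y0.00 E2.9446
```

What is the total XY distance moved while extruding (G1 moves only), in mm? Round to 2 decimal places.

Sum the Euclidean lengths of each G1 segment: total = 59.02 mm.

59.02 mm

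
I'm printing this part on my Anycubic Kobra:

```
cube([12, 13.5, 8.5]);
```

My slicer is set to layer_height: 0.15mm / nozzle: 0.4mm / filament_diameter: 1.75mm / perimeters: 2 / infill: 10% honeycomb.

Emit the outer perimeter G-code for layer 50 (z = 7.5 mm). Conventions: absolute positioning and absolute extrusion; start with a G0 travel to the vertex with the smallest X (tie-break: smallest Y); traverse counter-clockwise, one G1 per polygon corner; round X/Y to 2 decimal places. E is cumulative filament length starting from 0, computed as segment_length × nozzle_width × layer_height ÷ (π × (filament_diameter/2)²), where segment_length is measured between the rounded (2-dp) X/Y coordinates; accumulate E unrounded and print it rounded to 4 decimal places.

At z = 7.5 mm: the cube is present — its section is the full 12×13.5 rectangle. The outline is a single polygon with 4 vertices. Extrusion per mm of travel: 0.4 × 0.15 / (π × 0.875²) = 0.024945. Accumulating E over each segment gives final E = 1.2722.

G0 X0.00 Y0.00 Z7.50
G1 X12.00 Y0.00 E0.2993
G1 X12.00 Y13.50 E0.6361
G1 X0.00 Y13.50 E0.9354
G1 X0.00 Y0.00 E1.2722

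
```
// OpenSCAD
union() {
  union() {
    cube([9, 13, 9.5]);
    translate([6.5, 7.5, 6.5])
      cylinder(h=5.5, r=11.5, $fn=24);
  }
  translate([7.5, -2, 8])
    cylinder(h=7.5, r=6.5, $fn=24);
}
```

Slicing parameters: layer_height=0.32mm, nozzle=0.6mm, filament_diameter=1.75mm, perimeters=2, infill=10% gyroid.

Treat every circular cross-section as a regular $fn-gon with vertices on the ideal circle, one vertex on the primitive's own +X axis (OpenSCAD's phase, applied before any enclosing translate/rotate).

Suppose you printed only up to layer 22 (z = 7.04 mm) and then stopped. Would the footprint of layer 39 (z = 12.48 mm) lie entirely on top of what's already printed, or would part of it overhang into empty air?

part overhangs

Compare the two slices. At z = 7.04: the cube (footprint 9×13) is included at this height (area 117.00 mm²); the r=11.5 cylinder at (6.5, 7.5) gives a regular 24-gon of circumradius 11.5 (constant along its height) (area = (24/2)·11.500²·sin(360°/24) = 410.75 mm²); Taking the union: the 9×13 cube lies entirely inside the r=11.5 cylinder at (6.5, 7.5), so the union is just the r=11.5 cylinder at (6.5, 7.5) — area = 410.75 mm²; the cylinder at (7.5, -2) is absent (z outside [8, 15.5]); Taking the union: only the result so far is present, so the union is just that shape — area = 410.75 mm². At z = 12.48: the cube is not intersected at this z (z outside [0, 9.5]); the cylinder at (6.5, 7.5) is not intersected at this z (z outside [6.5, 12]); Merging all regions: nothing is present at this height; the r=6.5 cylinder at (7.5, -2) contributes a regular 24-gon of circumradius 6.5 (area = (24/2)·6.500²·sin(360°/24) = 131.22 mm²); Taking the union: only the r=6.5 cylinder at (7.5, -2) is present, so the union is just that shape — area = 131.22 mm². Checking containment: at z = 12.48 the cross-section extends beyond the z = 7.04 cross-section by about 49.61 mm².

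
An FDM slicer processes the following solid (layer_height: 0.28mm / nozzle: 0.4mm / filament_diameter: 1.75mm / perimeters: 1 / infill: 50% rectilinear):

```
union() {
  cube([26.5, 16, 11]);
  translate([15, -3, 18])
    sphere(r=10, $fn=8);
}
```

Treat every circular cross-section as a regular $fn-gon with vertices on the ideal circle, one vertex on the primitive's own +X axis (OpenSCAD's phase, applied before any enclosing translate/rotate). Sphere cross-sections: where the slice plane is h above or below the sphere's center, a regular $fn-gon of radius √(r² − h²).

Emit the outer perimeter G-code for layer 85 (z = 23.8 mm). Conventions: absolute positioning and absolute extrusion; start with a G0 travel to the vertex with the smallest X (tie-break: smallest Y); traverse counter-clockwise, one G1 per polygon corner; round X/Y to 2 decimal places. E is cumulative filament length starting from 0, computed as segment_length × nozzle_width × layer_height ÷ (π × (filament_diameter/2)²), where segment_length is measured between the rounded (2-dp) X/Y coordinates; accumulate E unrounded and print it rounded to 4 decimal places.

G0 X6.85 Y-3.00 Z23.80
G1 X9.24 Y-8.76 E0.2904
G1 X15.00 Y-11.15 E0.5808
G1 X20.76 Y-8.76 E0.8711
G1 X23.15 Y-3.00 E1.1615
G1 X20.76 Y2.76 E1.4519
G1 X15.00 Y5.15 E1.7423
G1 X9.24 Y2.76 E2.0327
G1 X6.85 Y-3.00 E2.3231

At z = 23.8 mm: the cube does not reach this height (z outside [0, 11]); the r=10 sphere at (15, -3) slices to a regular 8-gon of circumradius 8.146 (√(r²−h²) with h=5.8 from center); Combining (union): only the r=10 sphere at (15, -3) is present, so the union is just that shape — 1 connected region. The outline is a single polygon with 8 vertices. Extrusion per mm of travel: 0.4 × 0.28 / (π × 0.875²) = 0.046564. Accumulating E over each segment gives final E = 2.3231.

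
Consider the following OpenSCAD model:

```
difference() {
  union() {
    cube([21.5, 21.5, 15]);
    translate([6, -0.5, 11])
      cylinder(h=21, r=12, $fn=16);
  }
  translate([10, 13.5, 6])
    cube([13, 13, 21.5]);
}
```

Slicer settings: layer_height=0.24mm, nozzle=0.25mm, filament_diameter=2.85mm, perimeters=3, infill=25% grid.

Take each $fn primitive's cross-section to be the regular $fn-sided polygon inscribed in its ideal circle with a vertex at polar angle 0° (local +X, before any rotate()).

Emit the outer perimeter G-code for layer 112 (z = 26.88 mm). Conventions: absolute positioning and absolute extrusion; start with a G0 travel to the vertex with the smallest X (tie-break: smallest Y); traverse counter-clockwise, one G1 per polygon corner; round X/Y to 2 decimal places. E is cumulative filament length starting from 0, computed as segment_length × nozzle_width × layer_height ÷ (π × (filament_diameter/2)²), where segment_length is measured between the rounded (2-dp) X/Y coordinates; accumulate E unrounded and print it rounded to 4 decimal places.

G0 X-6.00 Y-0.50 Z26.88
G1 X-5.09 Y-5.09 E0.0440
G1 X-2.49 Y-8.99 E0.0881
G1 X1.41 Y-11.59 E0.1322
G1 X6.00 Y-12.50 E0.1762
G1 X10.59 Y-11.59 E0.2202
G1 X14.49 Y-8.99 E0.2643
G1 X17.09 Y-5.09 E0.3084
G1 X18.00 Y-0.50 E0.3524
G1 X17.09 Y4.09 E0.3964
G1 X14.49 Y7.99 E0.4405
G1 X10.59 Y10.59 E0.4846
G1 X6.00 Y11.50 E0.5286
G1 X1.41 Y10.59 E0.5726
G1 X-2.49 Y7.99 E0.6167
G1 X-5.09 Y4.09 E0.6607
G1 X-6.00 Y-0.50 E0.7048

At z = 26.88 mm: the cube is absent (z outside [0, 15]); the r=12 cylinder at (6, -0.5) gives a regular 16-gon of circumradius 12 (constant along its height); Combining (union): only the r=12 cylinder at (6, -0.5) is present, so the union is just that shape — 1 connected region; the cube at (10, 13.5) is present — its section is the full 13×13 rectangle; Taking the first minus the rest: starting from the result so far, the 13×13 cube at (10, 13.5) misses the remaining region (no effect) — 1 connected region. The outline is a single polygon with 16 vertices. Extrusion per mm of travel: 0.25 × 0.24 / (π × 1.425²) = 0.009405. Accumulating E over each segment gives final E = 0.7048.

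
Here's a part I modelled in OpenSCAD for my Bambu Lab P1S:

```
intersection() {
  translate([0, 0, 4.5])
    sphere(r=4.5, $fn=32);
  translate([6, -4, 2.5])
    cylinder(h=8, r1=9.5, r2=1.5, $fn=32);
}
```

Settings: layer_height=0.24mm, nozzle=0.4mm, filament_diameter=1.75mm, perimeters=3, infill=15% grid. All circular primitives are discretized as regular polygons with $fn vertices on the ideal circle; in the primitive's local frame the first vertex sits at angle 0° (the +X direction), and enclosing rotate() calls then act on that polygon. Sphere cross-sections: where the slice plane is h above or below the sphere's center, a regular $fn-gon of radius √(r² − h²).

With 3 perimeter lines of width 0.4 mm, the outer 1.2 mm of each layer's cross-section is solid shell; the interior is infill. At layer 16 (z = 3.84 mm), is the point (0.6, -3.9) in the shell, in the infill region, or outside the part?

At z = 3.84 mm: the r=4.5 sphere slices to a regular 32-gon of circumradius 4.451 (√(r²−h²) with h=0.66 from center); the cone at (6, -4) contributes a regular 32-gon of circumradius 8.160 (interpolated between r1=9.5 and r2=1.5 at t=0.167); Keeping only the common overlap: the cone at (6, -4) partially overlaps the r=4.5 sphere; clipping to the common part keeps 35.35 mm² — 1 connected region. Overall, the cross-section is a single solid region. The nearest boundary edge runs (0.87, -4.37)→(-0.00, -4.45); distance from the point to it = 0.49 mm. The point is inside the cross-section, 0.49 mm from the nearest boundary — within the 1.2 mm shell band (3 × 0.4).

shell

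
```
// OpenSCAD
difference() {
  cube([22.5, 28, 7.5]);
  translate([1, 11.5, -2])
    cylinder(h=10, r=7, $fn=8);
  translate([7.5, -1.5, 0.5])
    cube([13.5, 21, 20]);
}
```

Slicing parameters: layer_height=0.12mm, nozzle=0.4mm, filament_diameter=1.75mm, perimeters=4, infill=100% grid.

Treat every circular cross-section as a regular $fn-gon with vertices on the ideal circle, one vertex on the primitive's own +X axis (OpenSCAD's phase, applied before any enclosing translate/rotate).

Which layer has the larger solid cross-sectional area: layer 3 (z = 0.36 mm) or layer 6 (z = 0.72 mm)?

layer 3 (z = 0.36 mm)

Layer 3 (z = 0.36): the 22.5×28 cube contributes its full rectangle (area 630.00 mm²); the cylinder at (1, 11.5): section is a regular 8-gon, circumradius r=7 (area = (8/2)·7.000²·sin(360°/8) = 138.59 mm²); the cube at (7.5, -1.5) is absent (z outside [0.5, 20.5]); After the difference (first − rest): starting from the 22.5×28 cube (630.00 mm²), the r=7 cylinder at (1, 11.5) partially overlaps it — only the 82.88 mm² overlap (of its 138.59 mm²) is removed, clipping the outline — area = 547.12 mm². So its area = 547.12 mm². Layer 6 (z = 0.72): the cube is present — its section is the full 22.5×28 rectangle (area 630.00 mm²); the cylinder at (1, 11.5): section is a regular 8-gon, circumradius r=7 (area = (8/2)·7.000²·sin(360°/8) = 138.59 mm²); the 13.5×21 cube at (7.5, -1.5) contributes its full rectangle (area 283.50 mm²); Taking the first minus the rest: starting from the 22.5×28 cube (630.00 mm²), the r=7 cylinder at (1, 11.5) partially overlaps it — only the 82.88 mm² overlap (of its 138.59 mm²) is removed, clipping the outline; the 13.5×21 cube at (7.5, -1.5) partially overlaps it — only the 262.65 mm² overlap (of its 283.50 mm²) is removed, clipping the outline — area = 284.47 mm². So its area = 284.47 mm². Layer 3 is larger (547.12 vs 284.47 mm²).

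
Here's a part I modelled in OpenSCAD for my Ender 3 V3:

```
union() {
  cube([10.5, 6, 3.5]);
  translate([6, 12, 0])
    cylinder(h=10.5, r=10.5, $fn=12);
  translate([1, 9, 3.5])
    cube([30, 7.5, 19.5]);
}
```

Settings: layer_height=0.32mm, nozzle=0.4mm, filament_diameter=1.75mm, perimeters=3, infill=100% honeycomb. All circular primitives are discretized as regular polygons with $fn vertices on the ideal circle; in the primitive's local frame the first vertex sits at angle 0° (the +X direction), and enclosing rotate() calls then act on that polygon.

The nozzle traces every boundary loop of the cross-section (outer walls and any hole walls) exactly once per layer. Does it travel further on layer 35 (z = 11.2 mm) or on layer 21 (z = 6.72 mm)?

Layer 35 (z = 11.2): the cube is absent (z outside [0, 3.5]); the cylinder at (6, 12) does not reach this height (z outside [0, 10.5]); the 30×7.5 cube at (1, 9) contributes its full rectangle (perimeter 75.00 mm); Taking the union: only the 30×7.5 cube at (1, 9) is present, so the union is just that shape — boundary = 75.00 mm. So its perimeter = 75.00 mm. Layer 21 (z = 6.72): the cube is not intersected at this z (z outside [0, 3.5]); the cylinder at (6, 12): section is a regular 12-gon, circumradius r=10.5 (perimeter = 2·12·10.500·sin(180°/12) = 65.22 mm); the cube at (1, 9) (footprint 30×7.5) is included at this height (perimeter 75.00 mm); Combining (union): the regions partially overlap (shared area 112.33 mm²), so the edge portions inside another operand are dropped and the merged outline is re-measured after clipping — boundary = 95.97 mm. So its perimeter = 95.97 mm. Layer 21 is larger (95.97 vs 75.00 mm).

layer 21 (z = 6.72 mm)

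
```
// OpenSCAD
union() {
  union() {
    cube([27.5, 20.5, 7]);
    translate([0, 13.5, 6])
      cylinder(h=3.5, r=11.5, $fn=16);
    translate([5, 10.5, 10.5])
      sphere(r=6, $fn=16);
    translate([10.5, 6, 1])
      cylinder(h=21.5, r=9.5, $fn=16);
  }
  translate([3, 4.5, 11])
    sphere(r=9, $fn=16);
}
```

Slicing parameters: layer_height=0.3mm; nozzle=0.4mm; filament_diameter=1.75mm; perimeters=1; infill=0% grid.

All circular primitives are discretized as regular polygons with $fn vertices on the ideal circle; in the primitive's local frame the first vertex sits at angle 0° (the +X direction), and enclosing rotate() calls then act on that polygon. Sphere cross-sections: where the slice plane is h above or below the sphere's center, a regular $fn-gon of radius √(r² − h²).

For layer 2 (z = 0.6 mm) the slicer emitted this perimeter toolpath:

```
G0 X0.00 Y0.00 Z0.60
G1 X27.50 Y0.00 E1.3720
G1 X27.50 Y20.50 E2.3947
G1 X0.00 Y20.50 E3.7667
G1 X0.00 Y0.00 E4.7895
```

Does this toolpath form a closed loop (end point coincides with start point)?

Start point (G0): (0.00, 0.00). End point (last G1): the path returns to the start — closed.

yes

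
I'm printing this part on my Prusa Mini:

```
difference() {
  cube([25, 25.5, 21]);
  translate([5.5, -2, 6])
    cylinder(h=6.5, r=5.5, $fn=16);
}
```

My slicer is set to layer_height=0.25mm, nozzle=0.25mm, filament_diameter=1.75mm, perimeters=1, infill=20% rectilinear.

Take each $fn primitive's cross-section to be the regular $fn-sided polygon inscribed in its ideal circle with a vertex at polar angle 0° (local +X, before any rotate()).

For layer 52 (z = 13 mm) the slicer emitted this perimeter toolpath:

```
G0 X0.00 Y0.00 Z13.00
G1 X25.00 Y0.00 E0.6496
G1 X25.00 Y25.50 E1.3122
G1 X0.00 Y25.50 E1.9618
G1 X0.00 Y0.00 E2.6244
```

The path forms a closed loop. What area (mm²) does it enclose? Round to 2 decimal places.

Apply the shoelace formula to the sequence of (X, Y) vertices; enclosed area = 637.50 mm².

637.50 mm²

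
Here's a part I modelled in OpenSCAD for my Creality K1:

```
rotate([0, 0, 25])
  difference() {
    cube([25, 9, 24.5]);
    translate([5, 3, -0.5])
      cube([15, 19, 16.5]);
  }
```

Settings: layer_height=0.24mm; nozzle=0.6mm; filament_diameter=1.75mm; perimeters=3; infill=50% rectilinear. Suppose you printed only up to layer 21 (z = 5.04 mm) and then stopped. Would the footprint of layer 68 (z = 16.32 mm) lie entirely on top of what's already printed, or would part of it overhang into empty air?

Compare the two slices. At z = 5.04: the cube is present — its section is the full 25×9 rectangle (area 225.00 mm²); the cube at (5, 3) (footprint 15×19) is included at this height (area 285.00 mm²); Subtracting the remaining from the first: starting from the 25×9 cube (225.00 mm²), the 15×19 cube at (5, 3) partially overlaps it — only the 90.00 mm² overlap (of its 285.00 mm²) is removed, clipping the outline — area = 135.00 mm²; (rotated 25° about Z; rotation is an isometry so areas/perimeters/island counts are preserved). At z = 16.32: the 25×9 cube contributes its full rectangle (area 225.00 mm²); the cube at (5, 3) is not intersected at this z (z outside [-0.5, 16]); Taking the first minus the rest: none of the subtracted shapes is present at this height, so the 25×9 cube is unchanged — area = 225.00 mm²; (rotated 25° about Z; rotation is an isometry so areas/perimeters/island counts are preserved). Checking containment: at z = 16.32 the cross-section extends beyond the z = 5.04 cross-section by about 90.00 mm².

part overhangs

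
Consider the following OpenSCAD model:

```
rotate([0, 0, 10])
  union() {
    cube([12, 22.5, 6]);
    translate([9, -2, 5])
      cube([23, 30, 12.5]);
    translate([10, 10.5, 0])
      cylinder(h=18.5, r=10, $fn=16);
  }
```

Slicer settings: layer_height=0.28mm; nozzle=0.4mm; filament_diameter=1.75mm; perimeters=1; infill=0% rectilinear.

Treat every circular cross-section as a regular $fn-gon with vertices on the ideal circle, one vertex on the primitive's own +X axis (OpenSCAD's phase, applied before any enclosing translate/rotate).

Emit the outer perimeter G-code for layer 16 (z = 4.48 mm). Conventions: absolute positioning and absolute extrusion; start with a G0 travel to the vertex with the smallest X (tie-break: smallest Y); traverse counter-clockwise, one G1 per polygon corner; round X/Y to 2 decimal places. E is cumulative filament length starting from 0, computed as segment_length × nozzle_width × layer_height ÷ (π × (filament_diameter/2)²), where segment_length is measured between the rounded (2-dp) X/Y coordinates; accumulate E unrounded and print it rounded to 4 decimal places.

At z = 4.48 mm: the 12×22.5 cube contributes its full rectangle; the cube at (9, -2) does not reach this height (z outside [5, 17.5]); the r=10 cylinder at (10, 10.5) contributes a regular 16-gon of circumradius 10; Combining (union): the regions partially overlap (shared area 192.28 mm²), so overlapping operands fuse into one piece — 1 connected region; (rotated 10° about Z; rotation is an isometry so areas/perimeters/island counts are preserved). The outline is a single polygon with 13 vertices. Extrusion per mm of travel: 0.4 × 0.28 / (π × 0.875²) = 0.046564. Accumulating E over each segment gives final E = 3.5829.

G0 X-3.91 Y22.16 Z4.48
G1 X0.00 Y0.00 E1.0478
G1 X11.82 Y2.08 E1.6066
G1 X11.66 Y2.97 E1.6488
G1 X13.40 Y3.64 E1.7356
G1 X16.22 Y6.34 E1.9174
G1 X17.79 Y9.91 E2.0990
G1 X17.87 Y13.81 E2.2806
G1 X16.46 Y17.45 E2.4624
G1 X13.76 Y20.27 E2.6442
G1 X10.19 Y21.84 E2.8258
G1 X8.33 Y21.88 E2.9124
G1 X7.91 Y24.24 E3.0240
G1 X-3.91 Y22.16 E3.5829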